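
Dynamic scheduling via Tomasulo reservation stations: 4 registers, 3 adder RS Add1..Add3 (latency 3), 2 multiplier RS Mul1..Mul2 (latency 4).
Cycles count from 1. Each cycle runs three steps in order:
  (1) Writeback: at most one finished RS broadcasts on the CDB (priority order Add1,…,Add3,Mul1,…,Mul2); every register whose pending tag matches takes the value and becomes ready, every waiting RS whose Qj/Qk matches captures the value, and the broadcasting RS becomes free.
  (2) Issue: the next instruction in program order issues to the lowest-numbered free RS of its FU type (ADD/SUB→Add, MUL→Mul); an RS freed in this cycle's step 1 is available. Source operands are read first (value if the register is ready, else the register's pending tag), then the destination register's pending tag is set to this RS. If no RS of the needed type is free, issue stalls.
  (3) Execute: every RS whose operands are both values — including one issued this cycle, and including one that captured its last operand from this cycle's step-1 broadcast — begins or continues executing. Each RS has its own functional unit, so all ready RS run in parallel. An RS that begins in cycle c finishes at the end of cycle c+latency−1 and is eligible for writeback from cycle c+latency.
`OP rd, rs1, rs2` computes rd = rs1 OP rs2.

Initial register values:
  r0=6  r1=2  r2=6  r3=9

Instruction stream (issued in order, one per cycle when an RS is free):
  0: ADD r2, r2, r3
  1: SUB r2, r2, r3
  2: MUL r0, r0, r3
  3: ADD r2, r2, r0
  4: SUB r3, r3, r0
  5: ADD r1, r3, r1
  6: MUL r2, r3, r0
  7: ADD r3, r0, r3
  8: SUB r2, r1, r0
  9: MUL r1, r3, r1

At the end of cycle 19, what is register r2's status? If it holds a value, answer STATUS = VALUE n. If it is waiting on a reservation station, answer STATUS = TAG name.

cycle 1: issue ADD r2<-Add1 // r0:6,r1:2,r2:Add1,r3:9
cycle 2: issue SUB r2<-Add2 // r0:6,r1:2,r2:Add2,r3:9
cycle 3: issue MUL r0<-Mul1 // r0:Mul1,r1:2,r2:Add2,r3:9
cycle 4: CDB Add1=15; issue ADD r2<-Add1 // r0:Mul1,r1:2,r2:Add1,r3:9
cycle 5: issue SUB r3<-Add3 // r0:Mul1,r1:2,r2:Add1,r3:Add3
cycle 6: stall // r0:Mul1,r1:2,r2:Add1,r3:Add3
cycle 7: CDB Add2=6; issue ADD r1<-Add2 // r0:Mul1,r1:Add2,r2:Add1,r3:Add3
cycle 8: CDB Mul1=54; issue MUL r2<-Mul1 // r0:54,r1:Add2,r2:Mul1,r3:Add3
cycle 9: stall // r0:54,r1:Add2,r2:Mul1,r3:Add3
cycle 10: stall // r0:54,r1:Add2,r2:Mul1,r3:Add3
cycle 11: CDB Add1=60; issue ADD r3<-Add1 // r0:54,r1:Add2,r2:Mul1,r3:Add1
cycle 12: CDB Add3=-45; issue SUB r2<-Add3 // r0:54,r1:Add2,r2:Add3,r3:Add1
cycle 13: issue MUL r1<-Mul2 // r0:54,r1:Mul2,r2:Add3,r3:Add1
cycle 14: - // r0:54,r1:Mul2,r2:Add3,r3:Add1
cycle 15: CDB Add1=9 // r0:54,r1:Mul2,r2:Add3,r3:9
cycle 16: CDB Add2=-43 // r0:54,r1:Mul2,r2:Add3,r3:9
cycle 17: CDB Mul1=-2430 // r0:54,r1:Mul2,r2:Add3,r3:9
cycle 18: - // r0:54,r1:Mul2,r2:Add3,r3:9
cycle 19: CDB Add3=-97 // r0:54,r1:Mul2,r2:-97,r3:9

STATUS = VALUE -97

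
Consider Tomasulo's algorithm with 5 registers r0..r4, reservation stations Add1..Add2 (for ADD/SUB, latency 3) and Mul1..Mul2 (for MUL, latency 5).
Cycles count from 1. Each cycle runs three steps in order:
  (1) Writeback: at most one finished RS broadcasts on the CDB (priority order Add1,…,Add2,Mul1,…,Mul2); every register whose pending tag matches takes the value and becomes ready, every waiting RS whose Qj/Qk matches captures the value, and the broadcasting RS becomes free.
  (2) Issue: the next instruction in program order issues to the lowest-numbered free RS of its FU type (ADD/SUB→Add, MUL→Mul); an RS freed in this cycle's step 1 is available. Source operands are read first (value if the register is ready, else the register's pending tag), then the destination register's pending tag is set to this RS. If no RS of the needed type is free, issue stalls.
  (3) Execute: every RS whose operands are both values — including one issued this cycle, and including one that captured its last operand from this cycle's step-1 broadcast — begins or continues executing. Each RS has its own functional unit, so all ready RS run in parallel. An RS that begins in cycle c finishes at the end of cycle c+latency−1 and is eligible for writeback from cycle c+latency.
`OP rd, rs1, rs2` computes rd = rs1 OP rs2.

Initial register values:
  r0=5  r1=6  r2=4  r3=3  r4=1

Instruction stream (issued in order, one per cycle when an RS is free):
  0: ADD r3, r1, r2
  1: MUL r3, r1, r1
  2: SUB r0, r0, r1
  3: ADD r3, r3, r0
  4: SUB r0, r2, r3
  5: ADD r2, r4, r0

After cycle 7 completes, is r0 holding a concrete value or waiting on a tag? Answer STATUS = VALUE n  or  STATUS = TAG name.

cycle 1: issue ADD r3<-Add1 // r0:5,r1:6,r2:4,r3:Add1,r4:1
cycle 2: issue MUL r3<-Mul1 // r0:5,r1:6,r2:4,r3:Mul1,r4:1
cycle 3: issue SUB r0<-Add2 // r0:Add2,r1:6,r2:4,r3:Mul1,r4:1
cycle 4: CDB Add1=10; issue ADD r3<-Add1 // r0:Add2,r1:6,r2:4,r3:Add1,r4:1
cycle 5: stall // r0:Add2,r1:6,r2:4,r3:Add1,r4:1
cycle 6: CDB Add2=-1; issue SUB r0<-Add2 // r0:Add2,r1:6,r2:4,r3:Add1,r4:1
cycle 7: CDB Mul1=36; stall // r0:Add2,r1:6,r2:4,r3:Add1,r4:1

STATUS = TAG Add2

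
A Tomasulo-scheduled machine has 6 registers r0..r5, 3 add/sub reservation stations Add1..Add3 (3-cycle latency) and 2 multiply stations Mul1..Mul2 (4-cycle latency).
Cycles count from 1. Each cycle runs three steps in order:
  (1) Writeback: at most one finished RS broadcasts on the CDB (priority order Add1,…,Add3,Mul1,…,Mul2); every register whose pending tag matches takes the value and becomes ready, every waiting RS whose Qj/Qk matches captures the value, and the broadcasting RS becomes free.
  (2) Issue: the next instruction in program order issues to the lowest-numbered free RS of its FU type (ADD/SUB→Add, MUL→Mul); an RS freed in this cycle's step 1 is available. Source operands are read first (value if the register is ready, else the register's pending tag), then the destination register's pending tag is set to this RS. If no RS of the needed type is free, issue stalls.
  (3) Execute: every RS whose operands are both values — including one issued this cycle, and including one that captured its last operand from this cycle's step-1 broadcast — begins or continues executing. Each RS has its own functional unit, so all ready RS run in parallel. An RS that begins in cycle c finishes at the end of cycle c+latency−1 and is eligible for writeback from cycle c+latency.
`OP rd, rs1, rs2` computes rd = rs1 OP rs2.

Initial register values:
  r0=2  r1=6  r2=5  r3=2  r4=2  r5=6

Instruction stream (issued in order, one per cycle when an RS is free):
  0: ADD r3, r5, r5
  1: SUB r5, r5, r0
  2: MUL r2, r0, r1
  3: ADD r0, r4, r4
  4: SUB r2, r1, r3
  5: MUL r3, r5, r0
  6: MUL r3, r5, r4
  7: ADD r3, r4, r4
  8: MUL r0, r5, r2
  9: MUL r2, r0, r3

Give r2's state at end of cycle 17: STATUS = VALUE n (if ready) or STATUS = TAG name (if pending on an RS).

STATUS = TAG Mul1

c1: issue ADD r3<-Add1 | r0:2,r1:6,r2:5,r3:Add1,r4:2,r5:6
c2: issue SUB r5<-Add2 | r0:2,r1:6,r2:5,r3:Add1,r4:2,r5:Add2
c3: issue MUL r2<-Mul1 | r0:2,r1:6,r2:Mul1,r3:Add1,r4:2,r5:Add2
c4: CDB Add1=12; issue ADD r0<-Add1 | r0:Add1,r1:6,r2:Mul1,r3:12,r4:2,r5:Add2
c5: CDB Add2=4; issue SUB r2<-Add2 | r0:Add1,r1:6,r2:Add2,r3:12,r4:2,r5:4
c6: issue MUL r3<-Mul2 | r0:Add1,r1:6,r2:Add2,r3:Mul2,r4:2,r5:4
c7: CDB Add1=4; stall | r0:4,r1:6,r2:Add2,r3:Mul2,r4:2,r5:4
c8: CDB Add2=-6; stall | r0:4,r1:6,r2:-6,r3:Mul2,r4:2,r5:4
c9: CDB Mul1=12; issue MUL r3<-Mul1 | r0:4,r1:6,r2:-6,r3:Mul1,r4:2,r5:4
c10: issue ADD r3<-Add1 | r0:4,r1:6,r2:-6,r3:Add1,r4:2,r5:4
c11: CDB Mul2=16; issue MUL r0<-Mul2 | r0:Mul2,r1:6,r2:-6,r3:Add1,r4:2,r5:4
c12: stall | r0:Mul2,r1:6,r2:-6,r3:Add1,r4:2,r5:4
c13: CDB Add1=4; stall | r0:Mul2,r1:6,r2:-6,r3:4,r4:2,r5:4
c14: CDB Mul1=8; issue MUL r2<-Mul1 | r0:Mul2,r1:6,r2:Mul1,r3:4,r4:2,r5:4
c15: CDB Mul2=-24 | r0:-24,r1:6,r2:Mul1,r3:4,r4:2,r5:4
c16: - | r0:-24,r1:6,r2:Mul1,r3:4,r4:2,r5:4
c17: - | r0:-24,r1:6,r2:Mul1,r3:4,r4:2,r5:4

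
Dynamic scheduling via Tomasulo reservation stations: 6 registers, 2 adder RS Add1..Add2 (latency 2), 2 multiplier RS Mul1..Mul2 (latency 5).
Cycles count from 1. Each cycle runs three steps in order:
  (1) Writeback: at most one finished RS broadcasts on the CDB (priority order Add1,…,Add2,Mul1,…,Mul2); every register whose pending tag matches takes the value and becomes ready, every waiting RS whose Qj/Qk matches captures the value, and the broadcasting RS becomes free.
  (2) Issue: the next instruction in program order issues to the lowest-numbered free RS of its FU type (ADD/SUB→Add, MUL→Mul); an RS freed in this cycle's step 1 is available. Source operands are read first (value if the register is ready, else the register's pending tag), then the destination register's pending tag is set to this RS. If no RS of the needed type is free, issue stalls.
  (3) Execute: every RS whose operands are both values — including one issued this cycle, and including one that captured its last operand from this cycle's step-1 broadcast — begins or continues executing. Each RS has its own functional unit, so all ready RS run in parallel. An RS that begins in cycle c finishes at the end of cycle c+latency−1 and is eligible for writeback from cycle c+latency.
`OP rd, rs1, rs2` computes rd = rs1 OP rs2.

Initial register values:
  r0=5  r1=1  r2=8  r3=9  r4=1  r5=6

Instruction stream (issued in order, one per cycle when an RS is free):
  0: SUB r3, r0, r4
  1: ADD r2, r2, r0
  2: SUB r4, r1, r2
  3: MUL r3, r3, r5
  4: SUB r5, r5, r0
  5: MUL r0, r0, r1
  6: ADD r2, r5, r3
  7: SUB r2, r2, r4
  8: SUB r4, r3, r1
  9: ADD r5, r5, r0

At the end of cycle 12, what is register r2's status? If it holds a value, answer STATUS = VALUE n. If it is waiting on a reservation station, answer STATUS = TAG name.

STATUS = TAG Add2

cycle 1: issue SUB r3<-Add1 // r0:5,r1:1,r2:8,r3:Add1,r4:1,r5:6
cycle 2: issue ADD r2<-Add2 // r0:5,r1:1,r2:Add2,r3:Add1,r4:1,r5:6
cycle 3: CDB Add1=4; issue SUB r4<-Add1 // r0:5,r1:1,r2:Add2,r3:4,r4:Add1,r5:6
cycle 4: CDB Add2=13; issue MUL r3<-Mul1 // r0:5,r1:1,r2:13,r3:Mul1,r4:Add1,r5:6
cycle 5: issue SUB r5<-Add2 // r0:5,r1:1,r2:13,r3:Mul1,r4:Add1,r5:Add2
cycle 6: CDB Add1=-12; issue MUL r0<-Mul2 // r0:Mul2,r1:1,r2:13,r3:Mul1,r4:-12,r5:Add2
cycle 7: CDB Add2=1; issue ADD r2<-Add1 // r0:Mul2,r1:1,r2:Add1,r3:Mul1,r4:-12,r5:1
cycle 8: issue SUB r2<-Add2 // r0:Mul2,r1:1,r2:Add2,r3:Mul1,r4:-12,r5:1
cycle 9: CDB Mul1=24; stall // r0:Mul2,r1:1,r2:Add2,r3:24,r4:-12,r5:1
cycle 10: stall // r0:Mul2,r1:1,r2:Add2,r3:24,r4:-12,r5:1
cycle 11: CDB Add1=25; issue SUB r4<-Add1 // r0:Mul2,r1:1,r2:Add2,r3:24,r4:Add1,r5:1
cycle 12: CDB Mul2=5; stall // r0:5,r1:1,r2:Add2,r3:24,r4:Add1,r5:1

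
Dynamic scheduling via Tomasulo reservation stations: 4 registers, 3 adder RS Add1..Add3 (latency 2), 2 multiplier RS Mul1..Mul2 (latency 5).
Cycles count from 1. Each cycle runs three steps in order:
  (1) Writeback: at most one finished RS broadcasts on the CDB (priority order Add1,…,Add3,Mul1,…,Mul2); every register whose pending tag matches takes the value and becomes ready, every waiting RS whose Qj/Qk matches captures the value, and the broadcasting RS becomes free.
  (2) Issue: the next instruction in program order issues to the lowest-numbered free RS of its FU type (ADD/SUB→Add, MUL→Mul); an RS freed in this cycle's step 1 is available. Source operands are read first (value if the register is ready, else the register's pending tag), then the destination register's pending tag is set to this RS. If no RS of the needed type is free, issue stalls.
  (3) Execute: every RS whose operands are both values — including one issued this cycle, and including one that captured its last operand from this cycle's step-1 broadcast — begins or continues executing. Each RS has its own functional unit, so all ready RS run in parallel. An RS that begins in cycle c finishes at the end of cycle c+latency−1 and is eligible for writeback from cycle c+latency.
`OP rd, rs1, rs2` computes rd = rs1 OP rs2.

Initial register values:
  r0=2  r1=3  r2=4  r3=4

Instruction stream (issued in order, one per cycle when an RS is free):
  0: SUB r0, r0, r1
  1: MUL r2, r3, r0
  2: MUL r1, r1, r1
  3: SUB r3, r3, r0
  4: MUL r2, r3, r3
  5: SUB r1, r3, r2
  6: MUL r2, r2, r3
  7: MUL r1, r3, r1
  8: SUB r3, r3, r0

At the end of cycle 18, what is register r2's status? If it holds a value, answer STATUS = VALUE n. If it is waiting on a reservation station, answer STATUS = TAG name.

STATUS = VALUE 125

c1: issue SUB r0<-Add1 | r0:Add1,r1:3,r2:4,r3:4
c2: issue MUL r2<-Mul1 | r0:Add1,r1:3,r2:Mul1,r3:4
c3: CDB Add1=-1; issue MUL r1<-Mul2 | r0:-1,r1:Mul2,r2:Mul1,r3:4
c4: issue SUB r3<-Add1 | r0:-1,r1:Mul2,r2:Mul1,r3:Add1
c5: stall | r0:-1,r1:Mul2,r2:Mul1,r3:Add1
c6: CDB Add1=5; stall | r0:-1,r1:Mul2,r2:Mul1,r3:5
c7: stall | r0:-1,r1:Mul2,r2:Mul1,r3:5
c8: CDB Mul1=-4; issue MUL r2<-Mul1 | r0:-1,r1:Mul2,r2:Mul1,r3:5
c9: CDB Mul2=9; issue SUB r1<-Add1 | r0:-1,r1:Add1,r2:Mul1,r3:5
c10: issue MUL r2<-Mul2 | r0:-1,r1:Add1,r2:Mul2,r3:5
c11: stall | r0:-1,r1:Add1,r2:Mul2,r3:5
c12: stall | r0:-1,r1:Add1,r2:Mul2,r3:5
c13: CDB Mul1=25; issue MUL r1<-Mul1 | r0:-1,r1:Mul1,r2:Mul2,r3:5
c14: issue SUB r3<-Add2 | r0:-1,r1:Mul1,r2:Mul2,r3:Add2
c15: CDB Add1=-20 | r0:-1,r1:Mul1,r2:Mul2,r3:Add2
c16: CDB Add2=6 | r0:-1,r1:Mul1,r2:Mul2,r3:6
c17: - | r0:-1,r1:Mul1,r2:Mul2,r3:6
c18: CDB Mul2=125 | r0:-1,r1:Mul1,r2:125,r3:6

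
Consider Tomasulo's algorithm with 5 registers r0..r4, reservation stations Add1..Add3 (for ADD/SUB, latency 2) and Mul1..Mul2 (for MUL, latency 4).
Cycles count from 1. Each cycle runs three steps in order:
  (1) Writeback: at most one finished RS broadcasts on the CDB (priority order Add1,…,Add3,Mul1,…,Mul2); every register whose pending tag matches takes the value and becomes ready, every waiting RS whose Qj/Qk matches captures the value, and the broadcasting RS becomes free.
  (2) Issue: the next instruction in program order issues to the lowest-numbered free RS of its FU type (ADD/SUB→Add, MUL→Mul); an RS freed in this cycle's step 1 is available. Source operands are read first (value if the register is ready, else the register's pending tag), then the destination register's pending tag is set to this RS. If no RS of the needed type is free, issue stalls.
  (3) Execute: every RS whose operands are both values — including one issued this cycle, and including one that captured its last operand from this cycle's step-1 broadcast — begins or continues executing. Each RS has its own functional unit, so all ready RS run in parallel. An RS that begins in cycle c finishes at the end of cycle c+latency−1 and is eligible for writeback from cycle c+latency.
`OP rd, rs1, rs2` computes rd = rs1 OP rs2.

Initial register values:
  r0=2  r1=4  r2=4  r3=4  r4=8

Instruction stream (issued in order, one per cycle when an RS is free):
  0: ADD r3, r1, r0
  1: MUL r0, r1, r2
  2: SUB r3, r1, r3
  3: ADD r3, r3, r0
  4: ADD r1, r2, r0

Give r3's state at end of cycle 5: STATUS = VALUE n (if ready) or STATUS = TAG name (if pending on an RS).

c1: issue ADD r3<-Add1 | r0:2,r1:4,r2:4,r3:Add1,r4:8
c2: issue MUL r0<-Mul1 | r0:Mul1,r1:4,r2:4,r3:Add1,r4:8
c3: CDB Add1=6; issue SUB r3<-Add1 | r0:Mul1,r1:4,r2:4,r3:Add1,r4:8
c4: issue ADD r3<-Add2 | r0:Mul1,r1:4,r2:4,r3:Add2,r4:8
c5: CDB Add1=-2; issue ADD r1<-Add1 | r0:Mul1,r1:Add1,r2:4,r3:Add2,r4:8

STATUS = TAG Add2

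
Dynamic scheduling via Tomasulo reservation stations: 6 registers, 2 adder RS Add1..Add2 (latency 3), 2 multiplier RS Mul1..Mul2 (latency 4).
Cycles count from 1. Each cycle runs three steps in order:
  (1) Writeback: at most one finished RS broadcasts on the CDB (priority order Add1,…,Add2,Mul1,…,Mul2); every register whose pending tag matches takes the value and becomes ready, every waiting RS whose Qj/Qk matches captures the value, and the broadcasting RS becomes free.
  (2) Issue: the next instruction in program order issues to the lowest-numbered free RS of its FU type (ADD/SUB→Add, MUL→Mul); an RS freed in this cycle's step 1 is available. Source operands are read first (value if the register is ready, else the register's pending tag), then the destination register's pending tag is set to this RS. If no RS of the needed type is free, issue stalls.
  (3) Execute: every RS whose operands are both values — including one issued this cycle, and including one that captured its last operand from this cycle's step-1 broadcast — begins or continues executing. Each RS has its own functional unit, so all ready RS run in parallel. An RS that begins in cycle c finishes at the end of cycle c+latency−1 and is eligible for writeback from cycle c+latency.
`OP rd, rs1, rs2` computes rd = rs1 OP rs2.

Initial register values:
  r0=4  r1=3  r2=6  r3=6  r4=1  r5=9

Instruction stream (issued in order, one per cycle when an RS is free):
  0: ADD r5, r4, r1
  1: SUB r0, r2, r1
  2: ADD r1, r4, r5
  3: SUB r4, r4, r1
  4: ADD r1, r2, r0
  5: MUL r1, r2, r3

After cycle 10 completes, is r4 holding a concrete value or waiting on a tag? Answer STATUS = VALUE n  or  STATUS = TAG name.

c1: issue ADD r5<-Add1 | r0:4,r1:3,r2:6,r3:6,r4:1,r5:Add1
c2: issue SUB r0<-Add2 | r0:Add2,r1:3,r2:6,r3:6,r4:1,r5:Add1
c3: stall | r0:Add2,r1:3,r2:6,r3:6,r4:1,r5:Add1
c4: CDB Add1=4; issue ADD r1<-Add1 | r0:Add2,r1:Add1,r2:6,r3:6,r4:1,r5:4
c5: CDB Add2=3; issue SUB r4<-Add2 | r0:3,r1:Add1,r2:6,r3:6,r4:Add2,r5:4
c6: stall | r0:3,r1:Add1,r2:6,r3:6,r4:Add2,r5:4
c7: CDB Add1=5; issue ADD r1<-Add1 | r0:3,r1:Add1,r2:6,r3:6,r4:Add2,r5:4
c8: issue MUL r1<-Mul1 | r0:3,r1:Mul1,r2:6,r3:6,r4:Add2,r5:4
c9: - | r0:3,r1:Mul1,r2:6,r3:6,r4:Add2,r5:4
c10: CDB Add1=9 | r0:3,r1:Mul1,r2:6,r3:6,r4:Add2,r5:4

STATUS = TAG Add2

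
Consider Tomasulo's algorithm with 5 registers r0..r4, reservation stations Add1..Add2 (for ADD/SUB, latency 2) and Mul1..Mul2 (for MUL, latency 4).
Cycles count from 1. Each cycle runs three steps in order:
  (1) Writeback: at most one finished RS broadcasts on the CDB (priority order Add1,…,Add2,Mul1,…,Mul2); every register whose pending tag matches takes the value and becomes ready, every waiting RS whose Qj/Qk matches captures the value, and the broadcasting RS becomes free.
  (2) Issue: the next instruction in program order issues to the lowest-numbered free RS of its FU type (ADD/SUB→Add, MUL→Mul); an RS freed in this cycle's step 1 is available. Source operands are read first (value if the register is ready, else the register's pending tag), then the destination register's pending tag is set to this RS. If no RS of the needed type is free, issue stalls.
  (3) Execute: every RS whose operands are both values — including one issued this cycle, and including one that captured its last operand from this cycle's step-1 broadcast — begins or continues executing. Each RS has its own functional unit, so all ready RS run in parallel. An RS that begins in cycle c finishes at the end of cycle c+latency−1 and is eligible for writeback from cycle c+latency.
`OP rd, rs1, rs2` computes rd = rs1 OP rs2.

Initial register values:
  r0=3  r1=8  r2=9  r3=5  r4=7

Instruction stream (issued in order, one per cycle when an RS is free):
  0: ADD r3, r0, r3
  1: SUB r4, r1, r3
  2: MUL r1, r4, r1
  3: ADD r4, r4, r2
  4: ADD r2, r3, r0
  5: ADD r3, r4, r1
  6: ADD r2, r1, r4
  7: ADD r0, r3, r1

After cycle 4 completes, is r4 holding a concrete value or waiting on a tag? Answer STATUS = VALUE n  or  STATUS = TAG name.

STATUS = TAG Add1

  c1: issue ADD r3<-Add1  regs: r0:3,r1:8,r2:9,r3:Add1,r4:7
  c2: issue SUB r4<-Add2  regs: r0:3,r1:8,r2:9,r3:Add1,r4:Add2
  c3: CDB Add1=8; issue MUL r1<-Mul1  regs: r0:3,r1:Mul1,r2:9,r3:8,r4:Add2
  c4: issue ADD r4<-Add1  regs: r0:3,r1:Mul1,r2:9,r3:8,r4:Add1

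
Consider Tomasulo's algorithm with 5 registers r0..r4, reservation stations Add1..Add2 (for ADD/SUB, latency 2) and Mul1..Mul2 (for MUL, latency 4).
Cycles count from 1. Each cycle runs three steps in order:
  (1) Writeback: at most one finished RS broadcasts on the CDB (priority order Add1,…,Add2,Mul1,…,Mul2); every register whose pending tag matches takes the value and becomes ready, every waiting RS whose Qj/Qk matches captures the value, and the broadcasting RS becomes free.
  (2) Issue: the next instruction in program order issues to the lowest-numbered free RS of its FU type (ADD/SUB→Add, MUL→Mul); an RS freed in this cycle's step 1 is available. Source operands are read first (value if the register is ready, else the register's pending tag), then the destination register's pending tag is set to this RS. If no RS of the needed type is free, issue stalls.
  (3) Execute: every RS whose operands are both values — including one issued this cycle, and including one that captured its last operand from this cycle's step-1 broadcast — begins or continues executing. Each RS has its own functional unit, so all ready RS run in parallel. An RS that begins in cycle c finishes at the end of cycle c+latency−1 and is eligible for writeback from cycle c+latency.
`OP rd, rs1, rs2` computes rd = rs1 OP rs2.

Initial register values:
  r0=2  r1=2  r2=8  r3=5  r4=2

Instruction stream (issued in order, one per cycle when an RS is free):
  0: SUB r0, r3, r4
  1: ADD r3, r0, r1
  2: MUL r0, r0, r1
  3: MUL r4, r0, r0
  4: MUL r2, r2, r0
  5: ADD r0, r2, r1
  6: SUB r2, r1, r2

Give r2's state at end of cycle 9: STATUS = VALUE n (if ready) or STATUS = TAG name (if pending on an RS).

STATUS = TAG Add2

c1: issue SUB r0<-Add1 | r0:Add1,r1:2,r2:8,r3:5,r4:2
c2: issue ADD r3<-Add2 | r0:Add1,r1:2,r2:8,r3:Add2,r4:2
c3: CDB Add1=3; issue MUL r0<-Mul1 | r0:Mul1,r1:2,r2:8,r3:Add2,r4:2
c4: issue MUL r4<-Mul2 | r0:Mul1,r1:2,r2:8,r3:Add2,r4:Mul2
c5: CDB Add2=5; stall | r0:Mul1,r1:2,r2:8,r3:5,r4:Mul2
c6: stall | r0:Mul1,r1:2,r2:8,r3:5,r4:Mul2
c7: CDB Mul1=6; issue MUL r2<-Mul1 | r0:6,r1:2,r2:Mul1,r3:5,r4:Mul2
c8: issue ADD r0<-Add1 | r0:Add1,r1:2,r2:Mul1,r3:5,r4:Mul2
c9: issue SUB r2<-Add2 | r0:Add1,r1:2,r2:Add2,r3:5,r4:Mul2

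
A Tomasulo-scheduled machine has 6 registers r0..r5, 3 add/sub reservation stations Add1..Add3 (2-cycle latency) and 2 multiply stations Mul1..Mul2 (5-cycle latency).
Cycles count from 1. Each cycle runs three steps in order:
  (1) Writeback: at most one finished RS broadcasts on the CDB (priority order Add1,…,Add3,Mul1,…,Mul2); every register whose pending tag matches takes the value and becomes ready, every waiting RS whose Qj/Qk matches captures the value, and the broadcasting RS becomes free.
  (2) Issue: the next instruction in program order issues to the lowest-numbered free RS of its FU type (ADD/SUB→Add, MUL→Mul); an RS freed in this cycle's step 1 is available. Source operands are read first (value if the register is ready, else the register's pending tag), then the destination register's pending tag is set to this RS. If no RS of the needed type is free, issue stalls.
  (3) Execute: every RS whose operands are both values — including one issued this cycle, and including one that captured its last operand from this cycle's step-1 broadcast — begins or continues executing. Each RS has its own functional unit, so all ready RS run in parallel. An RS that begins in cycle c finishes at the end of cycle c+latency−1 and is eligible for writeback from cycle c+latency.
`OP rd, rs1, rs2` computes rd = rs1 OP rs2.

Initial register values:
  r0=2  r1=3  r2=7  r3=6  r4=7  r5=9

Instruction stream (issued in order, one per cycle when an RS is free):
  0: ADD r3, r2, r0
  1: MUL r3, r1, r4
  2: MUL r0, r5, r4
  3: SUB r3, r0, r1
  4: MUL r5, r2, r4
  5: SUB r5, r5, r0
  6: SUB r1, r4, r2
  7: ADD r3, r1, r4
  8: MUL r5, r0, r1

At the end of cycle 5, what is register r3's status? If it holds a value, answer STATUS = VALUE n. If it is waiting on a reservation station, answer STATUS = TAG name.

cycle 1: issue ADD r3<-Add1 // r0:2,r1:3,r2:7,r3:Add1,r4:7,r5:9
cycle 2: issue MUL r3<-Mul1 // r0:2,r1:3,r2:7,r3:Mul1,r4:7,r5:9
cycle 3: CDB Add1=9; issue MUL r0<-Mul2 // r0:Mul2,r1:3,r2:7,r3:Mul1,r4:7,r5:9
cycle 4: issue SUB r3<-Add1 // r0:Mul2,r1:3,r2:7,r3:Add1,r4:7,r5:9
cycle 5: stall // r0:Mul2,r1:3,r2:7,r3:Add1,r4:7,r5:9

STATUS = TAG Add1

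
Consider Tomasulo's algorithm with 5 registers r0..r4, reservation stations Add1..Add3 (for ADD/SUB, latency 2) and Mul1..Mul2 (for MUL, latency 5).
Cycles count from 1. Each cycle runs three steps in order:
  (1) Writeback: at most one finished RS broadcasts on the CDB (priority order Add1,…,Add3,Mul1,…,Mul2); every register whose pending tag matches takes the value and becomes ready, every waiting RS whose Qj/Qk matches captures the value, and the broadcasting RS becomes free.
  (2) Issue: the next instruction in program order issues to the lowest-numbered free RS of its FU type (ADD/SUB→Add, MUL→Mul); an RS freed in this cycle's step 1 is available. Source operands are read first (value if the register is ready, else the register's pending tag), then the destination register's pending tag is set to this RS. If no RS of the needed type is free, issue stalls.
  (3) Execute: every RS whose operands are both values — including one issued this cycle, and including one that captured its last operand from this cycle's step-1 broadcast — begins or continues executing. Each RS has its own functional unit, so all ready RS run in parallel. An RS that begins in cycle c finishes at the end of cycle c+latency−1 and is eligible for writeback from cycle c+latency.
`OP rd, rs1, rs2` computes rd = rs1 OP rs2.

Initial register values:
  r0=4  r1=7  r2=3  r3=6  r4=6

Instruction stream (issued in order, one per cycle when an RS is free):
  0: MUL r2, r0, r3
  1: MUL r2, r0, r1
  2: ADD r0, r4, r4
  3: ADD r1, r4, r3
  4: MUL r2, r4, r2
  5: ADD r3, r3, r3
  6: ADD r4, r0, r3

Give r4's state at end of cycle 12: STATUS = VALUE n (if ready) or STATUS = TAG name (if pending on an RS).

cycle 1: issue MUL r2<-Mul1 // r0:4,r1:7,r2:Mul1,r3:6,r4:6
cycle 2: issue MUL r2<-Mul2 // r0:4,r1:7,r2:Mul2,r3:6,r4:6
cycle 3: issue ADD r0<-Add1 // r0:Add1,r1:7,r2:Mul2,r3:6,r4:6
cycle 4: issue ADD r1<-Add2 // r0:Add1,r1:Add2,r2:Mul2,r3:6,r4:6
cycle 5: CDB Add1=12; stall // r0:12,r1:Add2,r2:Mul2,r3:6,r4:6
cycle 6: CDB Add2=12; stall // r0:12,r1:12,r2:Mul2,r3:6,r4:6
cycle 7: CDB Mul1=24; issue MUL r2<-Mul1 // r0:12,r1:12,r2:Mul1,r3:6,r4:6
cycle 8: CDB Mul2=28; issue ADD r3<-Add1 // r0:12,r1:12,r2:Mul1,r3:Add1,r4:6
cycle 9: issue ADD r4<-Add2 // r0:12,r1:12,r2:Mul1,r3:Add1,r4:Add2
cycle 10: CDB Add1=12 // r0:12,r1:12,r2:Mul1,r3:12,r4:Add2
cycle 11: - // r0:12,r1:12,r2:Mul1,r3:12,r4:Add2
cycle 12: CDB Add2=24 // r0:12,r1:12,r2:Mul1,r3:12,r4:24

STATUS = VALUE 24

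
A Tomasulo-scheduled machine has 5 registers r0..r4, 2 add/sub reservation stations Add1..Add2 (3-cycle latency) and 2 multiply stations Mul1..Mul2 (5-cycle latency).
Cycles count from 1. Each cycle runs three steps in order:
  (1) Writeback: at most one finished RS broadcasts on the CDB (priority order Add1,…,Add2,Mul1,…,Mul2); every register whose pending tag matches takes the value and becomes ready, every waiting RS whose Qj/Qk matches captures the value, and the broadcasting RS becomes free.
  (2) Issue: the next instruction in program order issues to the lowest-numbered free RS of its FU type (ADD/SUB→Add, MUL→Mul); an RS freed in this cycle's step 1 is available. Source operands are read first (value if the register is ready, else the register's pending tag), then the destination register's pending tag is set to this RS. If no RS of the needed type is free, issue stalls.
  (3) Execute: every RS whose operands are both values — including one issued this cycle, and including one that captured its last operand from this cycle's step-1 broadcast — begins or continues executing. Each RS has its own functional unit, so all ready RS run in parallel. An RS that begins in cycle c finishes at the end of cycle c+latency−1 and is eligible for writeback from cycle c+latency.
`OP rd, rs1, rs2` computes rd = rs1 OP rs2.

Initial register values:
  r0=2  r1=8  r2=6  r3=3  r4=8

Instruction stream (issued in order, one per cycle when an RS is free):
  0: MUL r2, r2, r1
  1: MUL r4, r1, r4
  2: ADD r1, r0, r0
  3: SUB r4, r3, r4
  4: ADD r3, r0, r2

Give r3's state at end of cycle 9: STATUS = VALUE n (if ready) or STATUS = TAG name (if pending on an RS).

STATUS = TAG Add1

c1: issue MUL r2<-Mul1 | r0:2,r1:8,r2:Mul1,r3:3,r4:8
c2: issue MUL r4<-Mul2 | r0:2,r1:8,r2:Mul1,r3:3,r4:Mul2
c3: issue ADD r1<-Add1 | r0:2,r1:Add1,r2:Mul1,r3:3,r4:Mul2
c4: issue SUB r4<-Add2 | r0:2,r1:Add1,r2:Mul1,r3:3,r4:Add2
c5: stall | r0:2,r1:Add1,r2:Mul1,r3:3,r4:Add2
c6: CDB Add1=4; issue ADD r3<-Add1 | r0:2,r1:4,r2:Mul1,r3:Add1,r4:Add2
c7: CDB Mul1=48 | r0:2,r1:4,r2:48,r3:Add1,r4:Add2
c8: CDB Mul2=64 | r0:2,r1:4,r2:48,r3:Add1,r4:Add2
c9: - | r0:2,r1:4,r2:48,r3:Add1,r4:Add2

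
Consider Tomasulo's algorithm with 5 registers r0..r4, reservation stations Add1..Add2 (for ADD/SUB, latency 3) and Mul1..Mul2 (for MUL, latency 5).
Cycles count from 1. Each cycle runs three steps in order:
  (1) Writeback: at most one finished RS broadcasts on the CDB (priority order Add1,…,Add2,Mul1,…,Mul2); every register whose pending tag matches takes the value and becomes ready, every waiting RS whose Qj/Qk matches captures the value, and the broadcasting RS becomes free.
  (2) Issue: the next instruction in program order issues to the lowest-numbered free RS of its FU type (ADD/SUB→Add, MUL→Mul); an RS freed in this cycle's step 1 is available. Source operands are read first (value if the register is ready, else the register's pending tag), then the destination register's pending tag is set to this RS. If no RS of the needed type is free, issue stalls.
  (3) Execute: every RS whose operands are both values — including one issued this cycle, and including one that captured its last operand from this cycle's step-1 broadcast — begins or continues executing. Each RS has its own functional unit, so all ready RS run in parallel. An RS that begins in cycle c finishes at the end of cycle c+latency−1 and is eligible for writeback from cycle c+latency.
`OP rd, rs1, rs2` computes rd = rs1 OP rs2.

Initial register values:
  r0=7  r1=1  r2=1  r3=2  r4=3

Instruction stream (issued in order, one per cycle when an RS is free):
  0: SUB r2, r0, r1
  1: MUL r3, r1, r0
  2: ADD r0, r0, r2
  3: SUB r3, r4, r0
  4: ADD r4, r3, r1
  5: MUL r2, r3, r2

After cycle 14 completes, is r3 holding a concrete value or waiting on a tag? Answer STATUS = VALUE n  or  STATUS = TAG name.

STATUS = VALUE -10

cycle 1: issue SUB r2<-Add1 // r0:7,r1:1,r2:Add1,r3:2,r4:3
cycle 2: issue MUL r3<-Mul1 // r0:7,r1:1,r2:Add1,r3:Mul1,r4:3
cycle 3: issue ADD r0<-Add2 // r0:Add2,r1:1,r2:Add1,r3:Mul1,r4:3
cycle 4: CDB Add1=6; issue SUB r3<-Add1 // r0:Add2,r1:1,r2:6,r3:Add1,r4:3
cycle 5: stall // r0:Add2,r1:1,r2:6,r3:Add1,r4:3
cycle 6: stall // r0:Add2,r1:1,r2:6,r3:Add1,r4:3
cycle 7: CDB Add2=13; issue ADD r4<-Add2 // r0:13,r1:1,r2:6,r3:Add1,r4:Add2
cycle 8: CDB Mul1=7; issue MUL r2<-Mul1 // r0:13,r1:1,r2:Mul1,r3:Add1,r4:Add2
cycle 9: - // r0:13,r1:1,r2:Mul1,r3:Add1,r4:Add2
cycle 10: CDB Add1=-10 // r0:13,r1:1,r2:Mul1,r3:-10,r4:Add2
cycle 11: - // r0:13,r1:1,r2:Mul1,r3:-10,r4:Add2
cycle 12: - // r0:13,r1:1,r2:Mul1,r3:-10,r4:Add2
cycle 13: CDB Add2=-9 // r0:13,r1:1,r2:Mul1,r3:-10,r4:-9
cycle 14: - // r0:13,r1:1,r2:Mul1,r3:-10,r4:-9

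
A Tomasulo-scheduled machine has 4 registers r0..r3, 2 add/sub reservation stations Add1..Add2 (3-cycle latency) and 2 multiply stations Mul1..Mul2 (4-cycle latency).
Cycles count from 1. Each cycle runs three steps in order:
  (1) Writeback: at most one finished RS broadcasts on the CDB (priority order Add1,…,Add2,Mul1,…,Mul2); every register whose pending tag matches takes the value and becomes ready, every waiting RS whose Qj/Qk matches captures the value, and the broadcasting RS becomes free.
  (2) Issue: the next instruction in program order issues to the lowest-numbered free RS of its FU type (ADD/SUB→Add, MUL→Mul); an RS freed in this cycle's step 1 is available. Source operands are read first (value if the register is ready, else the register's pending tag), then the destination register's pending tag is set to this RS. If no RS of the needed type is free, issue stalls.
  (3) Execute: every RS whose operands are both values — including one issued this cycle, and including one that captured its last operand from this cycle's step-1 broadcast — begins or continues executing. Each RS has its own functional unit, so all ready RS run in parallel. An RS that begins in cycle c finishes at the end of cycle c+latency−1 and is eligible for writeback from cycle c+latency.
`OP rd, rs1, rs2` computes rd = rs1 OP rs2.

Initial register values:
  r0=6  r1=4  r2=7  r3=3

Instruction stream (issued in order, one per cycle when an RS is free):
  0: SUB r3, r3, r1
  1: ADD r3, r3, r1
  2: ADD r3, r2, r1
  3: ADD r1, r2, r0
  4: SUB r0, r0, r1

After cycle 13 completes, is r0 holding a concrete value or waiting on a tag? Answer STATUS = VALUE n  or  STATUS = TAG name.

STATUS = VALUE -7

c1: issue SUB r3<-Add1 | r0:6,r1:4,r2:7,r3:Add1
c2: issue ADD r3<-Add2 | r0:6,r1:4,r2:7,r3:Add2
c3: stall | r0:6,r1:4,r2:7,r3:Add2
c4: CDB Add1=-1; issue ADD r3<-Add1 | r0:6,r1:4,r2:7,r3:Add1
c5: stall | r0:6,r1:4,r2:7,r3:Add1
c6: stall | r0:6,r1:4,r2:7,r3:Add1
c7: CDB Add1=11; issue ADD r1<-Add1 | r0:6,r1:Add1,r2:7,r3:11
c8: CDB Add2=3; issue SUB r0<-Add2 | r0:Add2,r1:Add1,r2:7,r3:11
c9: - | r0:Add2,r1:Add1,r2:7,r3:11
c10: CDB Add1=13 | r0:Add2,r1:13,r2:7,r3:11
c11: - | r0:Add2,r1:13,r2:7,r3:11
c12: - | r0:Add2,r1:13,r2:7,r3:11
c13: CDB Add2=-7 | r0:-7,r1:13,r2:7,r3:11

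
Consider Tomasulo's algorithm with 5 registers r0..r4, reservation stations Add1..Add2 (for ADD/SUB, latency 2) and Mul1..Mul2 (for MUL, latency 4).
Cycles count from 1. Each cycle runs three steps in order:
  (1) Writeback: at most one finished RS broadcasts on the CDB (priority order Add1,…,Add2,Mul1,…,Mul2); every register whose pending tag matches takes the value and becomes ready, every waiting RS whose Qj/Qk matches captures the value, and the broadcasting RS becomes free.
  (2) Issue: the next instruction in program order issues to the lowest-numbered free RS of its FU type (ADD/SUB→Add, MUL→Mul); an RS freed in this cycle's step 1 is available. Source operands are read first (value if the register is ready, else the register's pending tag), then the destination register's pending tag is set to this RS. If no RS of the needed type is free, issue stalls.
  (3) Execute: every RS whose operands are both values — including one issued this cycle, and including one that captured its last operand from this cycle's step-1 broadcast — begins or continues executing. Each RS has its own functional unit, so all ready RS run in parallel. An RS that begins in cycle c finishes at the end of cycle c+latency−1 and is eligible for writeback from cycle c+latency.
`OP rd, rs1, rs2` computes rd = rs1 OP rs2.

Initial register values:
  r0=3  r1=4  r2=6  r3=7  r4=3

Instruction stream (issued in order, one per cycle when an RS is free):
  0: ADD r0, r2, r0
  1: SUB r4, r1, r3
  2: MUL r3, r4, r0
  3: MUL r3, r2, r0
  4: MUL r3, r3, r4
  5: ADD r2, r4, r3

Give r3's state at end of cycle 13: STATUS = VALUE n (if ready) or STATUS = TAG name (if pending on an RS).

STATUS = VALUE -162

cycle 1: issue ADD r0<-Add1 // r0:Add1,r1:4,r2:6,r3:7,r4:3
cycle 2: issue SUB r4<-Add2 // r0:Add1,r1:4,r2:6,r3:7,r4:Add2
cycle 3: CDB Add1=9; issue MUL r3<-Mul1 // r0:9,r1:4,r2:6,r3:Mul1,r4:Add2
cycle 4: CDB Add2=-3; issue MUL r3<-Mul2 // r0:9,r1:4,r2:6,r3:Mul2,r4:-3
cycle 5: stall // r0:9,r1:4,r2:6,r3:Mul2,r4:-3
cycle 6: stall // r0:9,r1:4,r2:6,r3:Mul2,r4:-3
cycle 7: stall // r0:9,r1:4,r2:6,r3:Mul2,r4:-3
cycle 8: CDB Mul1=-27; issue MUL r3<-Mul1 // r0:9,r1:4,r2:6,r3:Mul1,r4:-3
cycle 9: CDB Mul2=54; issue ADD r2<-Add1 // r0:9,r1:4,r2:Add1,r3:Mul1,r4:-3
cycle 10: - // r0:9,r1:4,r2:Add1,r3:Mul1,r4:-3
cycle 11: - // r0:9,r1:4,r2:Add1,r3:Mul1,r4:-3
cycle 12: - // r0:9,r1:4,r2:Add1,r3:Mul1,r4:-3
cycle 13: CDB Mul1=-162 // r0:9,r1:4,r2:Add1,r3:-162,r4:-3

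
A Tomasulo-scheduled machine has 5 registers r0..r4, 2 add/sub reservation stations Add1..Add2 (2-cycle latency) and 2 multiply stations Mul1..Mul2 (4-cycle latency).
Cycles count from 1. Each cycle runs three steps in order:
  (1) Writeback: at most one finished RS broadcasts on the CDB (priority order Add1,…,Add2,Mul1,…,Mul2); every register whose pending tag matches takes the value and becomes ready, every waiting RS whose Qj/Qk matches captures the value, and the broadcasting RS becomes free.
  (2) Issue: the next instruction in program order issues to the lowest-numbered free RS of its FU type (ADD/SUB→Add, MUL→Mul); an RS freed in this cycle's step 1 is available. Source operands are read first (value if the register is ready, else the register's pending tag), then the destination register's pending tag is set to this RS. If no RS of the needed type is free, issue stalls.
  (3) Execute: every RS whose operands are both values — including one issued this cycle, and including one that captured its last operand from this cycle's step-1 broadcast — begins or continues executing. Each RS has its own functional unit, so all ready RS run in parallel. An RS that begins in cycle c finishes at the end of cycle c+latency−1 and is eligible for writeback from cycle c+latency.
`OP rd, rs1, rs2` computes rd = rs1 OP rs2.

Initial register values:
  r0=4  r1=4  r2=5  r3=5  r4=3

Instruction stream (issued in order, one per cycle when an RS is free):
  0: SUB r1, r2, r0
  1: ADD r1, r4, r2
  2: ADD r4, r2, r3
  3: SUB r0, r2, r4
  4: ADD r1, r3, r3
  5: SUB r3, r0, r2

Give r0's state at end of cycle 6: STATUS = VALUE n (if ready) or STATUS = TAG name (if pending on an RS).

c1: issue SUB r1<-Add1 | r0:4,r1:Add1,r2:5,r3:5,r4:3
c2: issue ADD r1<-Add2 | r0:4,r1:Add2,r2:5,r3:5,r4:3
c3: CDB Add1=1; issue ADD r4<-Add1 | r0:4,r1:Add2,r2:5,r3:5,r4:Add1
c4: CDB Add2=8; issue SUB r0<-Add2 | r0:Add2,r1:8,r2:5,r3:5,r4:Add1
c5: CDB Add1=10; issue ADD r1<-Add1 | r0:Add2,r1:Add1,r2:5,r3:5,r4:10
c6: stall | r0:Add2,r1:Add1,r2:5,r3:5,r4:10

STATUS = TAG Add2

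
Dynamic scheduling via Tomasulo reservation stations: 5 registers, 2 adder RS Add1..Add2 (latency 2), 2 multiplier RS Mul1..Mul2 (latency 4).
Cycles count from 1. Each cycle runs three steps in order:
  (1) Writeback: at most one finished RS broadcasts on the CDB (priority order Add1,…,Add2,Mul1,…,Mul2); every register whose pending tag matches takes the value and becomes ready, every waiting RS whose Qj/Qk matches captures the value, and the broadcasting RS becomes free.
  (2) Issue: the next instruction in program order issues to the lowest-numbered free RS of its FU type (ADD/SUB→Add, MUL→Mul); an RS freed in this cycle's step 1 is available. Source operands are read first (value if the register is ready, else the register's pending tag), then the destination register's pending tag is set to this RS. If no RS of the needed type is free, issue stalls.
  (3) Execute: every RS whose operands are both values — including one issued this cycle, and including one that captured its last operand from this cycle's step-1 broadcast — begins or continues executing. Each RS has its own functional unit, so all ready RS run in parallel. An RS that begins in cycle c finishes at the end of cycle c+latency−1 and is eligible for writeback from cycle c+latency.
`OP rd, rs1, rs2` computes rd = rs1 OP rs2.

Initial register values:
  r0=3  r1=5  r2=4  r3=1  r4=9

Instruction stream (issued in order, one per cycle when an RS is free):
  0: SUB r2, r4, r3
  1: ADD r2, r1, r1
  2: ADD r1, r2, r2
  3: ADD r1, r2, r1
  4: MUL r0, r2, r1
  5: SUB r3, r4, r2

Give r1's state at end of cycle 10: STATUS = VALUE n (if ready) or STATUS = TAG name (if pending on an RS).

STATUS = VALUE 30

cycle 1: issue SUB r2<-Add1 // r0:3,r1:5,r2:Add1,r3:1,r4:9
cycle 2: issue ADD r2<-Add2 // r0:3,r1:5,r2:Add2,r3:1,r4:9
cycle 3: CDB Add1=8; issue ADD r1<-Add1 // r0:3,r1:Add1,r2:Add2,r3:1,r4:9
cycle 4: CDB Add2=10; issue ADD r1<-Add2 // r0:3,r1:Add2,r2:10,r3:1,r4:9
cycle 5: issue MUL r0<-Mul1 // r0:Mul1,r1:Add2,r2:10,r3:1,r4:9
cycle 6: CDB Add1=20; issue SUB r3<-Add1 // r0:Mul1,r1:Add2,r2:10,r3:Add1,r4:9
cycle 7: - // r0:Mul1,r1:Add2,r2:10,r3:Add1,r4:9
cycle 8: CDB Add1=-1 // r0:Mul1,r1:Add2,r2:10,r3:-1,r4:9
cycle 9: CDB Add2=30 // r0:Mul1,r1:30,r2:10,r3:-1,r4:9
cycle 10: - // r0:Mul1,r1:30,r2:10,r3:-1,r4:9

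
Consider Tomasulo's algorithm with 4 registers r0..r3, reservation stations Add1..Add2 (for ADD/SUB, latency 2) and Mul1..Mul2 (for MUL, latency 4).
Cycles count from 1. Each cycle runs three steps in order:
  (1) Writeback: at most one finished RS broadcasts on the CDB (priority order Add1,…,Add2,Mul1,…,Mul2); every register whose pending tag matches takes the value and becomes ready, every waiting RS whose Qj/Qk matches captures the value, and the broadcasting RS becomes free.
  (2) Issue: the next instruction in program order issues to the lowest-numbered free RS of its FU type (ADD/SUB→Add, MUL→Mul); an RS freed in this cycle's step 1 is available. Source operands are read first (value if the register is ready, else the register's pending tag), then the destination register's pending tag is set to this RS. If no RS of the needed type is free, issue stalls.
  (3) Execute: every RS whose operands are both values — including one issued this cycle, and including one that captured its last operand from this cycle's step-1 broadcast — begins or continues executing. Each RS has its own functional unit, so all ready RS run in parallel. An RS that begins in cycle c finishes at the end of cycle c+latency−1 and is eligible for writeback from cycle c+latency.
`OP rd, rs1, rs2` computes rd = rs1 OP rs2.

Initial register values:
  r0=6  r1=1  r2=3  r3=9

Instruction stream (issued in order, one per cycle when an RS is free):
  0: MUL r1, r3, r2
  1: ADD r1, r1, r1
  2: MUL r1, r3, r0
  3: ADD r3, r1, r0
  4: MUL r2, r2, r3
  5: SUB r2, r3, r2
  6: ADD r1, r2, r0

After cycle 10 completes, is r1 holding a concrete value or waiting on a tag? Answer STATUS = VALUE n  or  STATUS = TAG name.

c1: issue MUL r1<-Mul1 | r0:6,r1:Mul1,r2:3,r3:9
c2: issue ADD r1<-Add1 | r0:6,r1:Add1,r2:3,r3:9
c3: issue MUL r1<-Mul2 | r0:6,r1:Mul2,r2:3,r3:9
c4: issue ADD r3<-Add2 | r0:6,r1:Mul2,r2:3,r3:Add2
c5: CDB Mul1=27; issue MUL r2<-Mul1 | r0:6,r1:Mul2,r2:Mul1,r3:Add2
c6: stall | r0:6,r1:Mul2,r2:Mul1,r3:Add2
c7: CDB Add1=54; issue SUB r2<-Add1 | r0:6,r1:Mul2,r2:Add1,r3:Add2
c8: CDB Mul2=54; stall | r0:6,r1:54,r2:Add1,r3:Add2
c9: stall | r0:6,r1:54,r2:Add1,r3:Add2
c10: CDB Add2=60; issue ADD r1<-Add2 | r0:6,r1:Add2,r2:Add1,r3:60

STATUS = TAG Add2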